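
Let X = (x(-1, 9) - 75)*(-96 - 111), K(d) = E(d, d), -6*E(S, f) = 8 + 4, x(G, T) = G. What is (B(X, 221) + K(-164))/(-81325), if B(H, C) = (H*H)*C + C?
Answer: -54696577323/81325 ≈ -6.7257e+5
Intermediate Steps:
E(S, f) = -2 (E(S, f) = -(8 + 4)/6 = -⅙*12 = -2)
K(d) = -2
X = 15732 (X = (-1 - 75)*(-96 - 111) = -76*(-207) = 15732)
B(H, C) = C + C*H² (B(H, C) = H²*C + C = C*H² + C = C + C*H²)
(B(X, 221) + K(-164))/(-81325) = (221*(1 + 15732²) - 2)/(-81325) = (221*(1 + 247495824) - 2)*(-1/81325) = (221*247495825 - 2)*(-1/81325) = (54696577325 - 2)*(-1/81325) = 54696577323*(-1/81325) = -54696577323/81325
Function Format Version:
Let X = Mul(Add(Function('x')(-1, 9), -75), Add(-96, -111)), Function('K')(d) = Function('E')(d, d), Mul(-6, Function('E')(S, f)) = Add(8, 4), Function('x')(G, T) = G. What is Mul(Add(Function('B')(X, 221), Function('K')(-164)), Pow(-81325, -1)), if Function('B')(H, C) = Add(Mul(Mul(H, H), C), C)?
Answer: Rational(-54696577323, 81325) ≈ -6.7257e+5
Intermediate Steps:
Function('E')(S, f) = -2 (Function('E')(S, f) = Mul(Rational(-1, 6), Add(8, 4)) = Mul(Rational(-1, 6), 12) = -2)
Function('K')(d) = -2
X = 15732 (X = Mul(Add(-1, -75), Add(-96, -111)) = Mul(-76, -207) = 15732)
Function('B')(H, C) = Add(C, Mul(C, Pow(H, 2))) (Function('B')(H, C) = Add(Mul(Pow(H, 2), C), C) = Add(Mul(C, Pow(H, 2)), C) = Add(C, Mul(C, Pow(H, 2))))
Mul(Add(Function('B')(X, 221), Function('K')(-164)), Pow(-81325, -1)) = Mul(Add(Mul(221, Add(1, Pow(15732, 2))), -2), Pow(-81325, -1)) = Mul(Add(Mul(221, Add(1, 247495824)), -2), Rational(-1, 81325)) = Mul(Add(Mul(221, 247495825), -2), Rational(-1, 81325)) = Mul(Add(54696577325, -2), Rational(-1, 81325)) = Mul(54696577323, Rational(-1, 81325)) = Rational(-54696577323, 81325)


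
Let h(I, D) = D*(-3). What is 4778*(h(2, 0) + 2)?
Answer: 9556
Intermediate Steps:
h(I, D) = -3*D
4778*(h(2, 0) + 2) = 4778*(-3*0 + 2) = 4778*(0 + 2) = 4778*2 = 9556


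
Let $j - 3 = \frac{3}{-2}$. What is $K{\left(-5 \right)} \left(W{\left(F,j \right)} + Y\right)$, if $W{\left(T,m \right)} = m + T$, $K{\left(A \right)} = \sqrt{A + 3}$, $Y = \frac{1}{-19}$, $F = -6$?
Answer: $- \frac{173 i \sqrt{2}}{38} \approx - 6.4384 i$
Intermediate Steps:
$j = \frac{3}{2}$ ($j = 3 + \frac{3}{-2} = 3 + 3 \left(- \frac{1}{2}\right) = 3 - \frac{3}{2} = \frac{3}{2} \approx 1.5$)
$Y = - \frac{1}{19} \approx -0.052632$
$K{\left(A \right)} = \sqrt{3 + A}$
$W{\left(T,m \right)} = T + m$
$K{\left(-5 \right)} \left(W{\left(F,j \right)} + Y\right) = \sqrt{3 - 5} \left(\left(-6 + \frac{3}{2}\right) - \frac{1}{19}\right) = \sqrt{-2} \left(- \frac{9}{2} - \frac{1}{19}\right) = i \sqrt{2} \left(- \frac{173}{38}\right) = - \frac{173 i \sqrt{2}}{38}$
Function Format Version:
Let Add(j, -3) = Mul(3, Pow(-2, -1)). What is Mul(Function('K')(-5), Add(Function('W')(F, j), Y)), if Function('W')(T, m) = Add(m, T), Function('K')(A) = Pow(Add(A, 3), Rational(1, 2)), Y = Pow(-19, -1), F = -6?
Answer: Mul(Rational(-173, 38), I, Pow(2, Rational(1, 2))) ≈ Mul(-6.4384, I)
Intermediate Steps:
j = Rational(3, 2) (j = Add(3, Mul(3, Pow(-2, -1))) = Add(3, Mul(3, Rational(-1, 2))) = Add(3, Rational(-3, 2)) = Rational(3, 2) ≈ 1.5000)
Y = Rational(-1, 19) ≈ -0.052632
Function('K')(A) = Pow(Add(3, A), Rational(1, 2))
Function('W')(T, m) = Add(T, m)
Mul(Function('K')(-5), Add(Function('W')(F, j), Y)) = Mul(Pow(Add(3, -5), Rational(1, 2)), Add(Add(-6, Rational(3, 2)), Rational(-1, 19))) = Mul(Pow(-2, Rational(1, 2)), Add(Rational(-9, 2), Rational(-1, 19))) = Mul(Mul(I, Pow(2, Rational(1, 2))), Rational(-173, 38)) = Mul(Rational(-173, 38), I, Pow(2, Rational(1, 2)))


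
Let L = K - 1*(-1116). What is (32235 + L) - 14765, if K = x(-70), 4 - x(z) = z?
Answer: 18660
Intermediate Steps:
x(z) = 4 - z
K = 74 (K = 4 - 1*(-70) = 4 + 70 = 74)
L = 1190 (L = 74 - 1*(-1116) = 74 + 1116 = 1190)
(32235 + L) - 14765 = (32235 + 1190) - 14765 = 33425 - 14765 = 18660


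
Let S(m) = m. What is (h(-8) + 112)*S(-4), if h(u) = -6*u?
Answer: -640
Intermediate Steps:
(h(-8) + 112)*S(-4) = (-6*(-8) + 112)*(-4) = (48 + 112)*(-4) = 160*(-4) = -640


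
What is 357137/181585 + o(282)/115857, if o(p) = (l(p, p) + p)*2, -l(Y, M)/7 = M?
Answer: 4529148641/2337543705 ≈ 1.9376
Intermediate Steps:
l(Y, M) = -7*M
o(p) = -12*p (o(p) = (-7*p + p)*2 = -6*p*2 = -12*p)
357137/181585 + o(282)/115857 = 357137/181585 - 12*282/115857 = 357137*(1/181585) - 3384*1/115857 = 357137/181585 - 376/12873 = 4529148641/2337543705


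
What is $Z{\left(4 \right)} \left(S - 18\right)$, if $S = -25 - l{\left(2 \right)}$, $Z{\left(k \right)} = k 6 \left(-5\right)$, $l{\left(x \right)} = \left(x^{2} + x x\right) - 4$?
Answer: $5640$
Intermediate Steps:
$l{\left(x \right)} = -4 + 2 x^{2}$ ($l{\left(x \right)} = \left(x^{2} + x^{2}\right) - 4 = 2 x^{2} - 4 = -4 + 2 x^{2}$)
$Z{\left(k \right)} = - 30 k$ ($Z{\left(k \right)} = 6 k \left(-5\right) = - 30 k$)
$S = -29$ ($S = -25 - \left(-4 + 2 \cdot 2^{2}\right) = -25 - \left(-4 + 2 \cdot 4\right) = -25 - \left(-4 + 8\right) = -25 - 4 = -29$)
$Z{\left(4 \right)} \left(S - 18\right) = \left(-30\right) 4 \left(-29 - 18\right) = - 120 \left(-29 - 18\right) = \left(-120\right) \left(-47\right) = 5640$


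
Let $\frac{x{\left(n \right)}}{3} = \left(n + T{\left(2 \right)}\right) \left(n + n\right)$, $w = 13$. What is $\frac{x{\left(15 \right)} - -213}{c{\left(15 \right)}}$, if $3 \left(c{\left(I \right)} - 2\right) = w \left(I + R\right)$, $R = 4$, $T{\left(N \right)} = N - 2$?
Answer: $\frac{4689}{253} \approx 18.534$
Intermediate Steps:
$T{\left(N \right)} = -2 + N$
$x{\left(n \right)} = 6 n^{2}$ ($x{\left(n \right)} = 3 \left(n + \left(-2 + 2\right)\right) \left(n + n\right) = 3 \left(n + 0\right) 2 n = 3 n 2 n = 3 \cdot 2 n^{2} = 6 n^{2}$)
$c{\left(I \right)} = \frac{58}{3} + \frac{13 I}{3}$ ($c{\left(I \right)} = 2 + \frac{13 \left(I + 4\right)}{3} = 2 + \frac{13 \left(4 + I\right)}{3} = 2 + \frac{52 + 13 I}{3} = 2 + \left(\frac{52}{3} + \frac{13 I}{3}\right) = \frac{58}{3} + \frac{13 I}{3}$)
$\frac{x{\left(15 \right)} - -213}{c{\left(15 \right)}} = \frac{6 \cdot 15^{2} - -213}{\frac{58}{3} + \frac{13}{3} \cdot 15} = \frac{6 \cdot 225 + 213}{\frac{58}{3} + 65} = \frac{1350 + 213}{\frac{253}{3}} = 1563 \cdot \frac{3}{253} = \frac{4689}{253}$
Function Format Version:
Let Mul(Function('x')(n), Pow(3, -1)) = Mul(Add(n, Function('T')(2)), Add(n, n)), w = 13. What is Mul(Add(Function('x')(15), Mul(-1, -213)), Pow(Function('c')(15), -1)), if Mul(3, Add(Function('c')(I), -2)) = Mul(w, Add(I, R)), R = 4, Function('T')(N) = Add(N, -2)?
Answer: Rational(4689, 253) ≈ 18.534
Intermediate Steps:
Function('T')(N) = Add(-2, N)
Function('x')(n) = Mul(6, Pow(n, 2)) (Function('x')(n) = Mul(3, Mul(Add(n, Add(-2, 2)), Add(n, n))) = Mul(3, Mul(Add(n, 0), Mul(2, n))) = Mul(3, Mul(n, Mul(2, n))) = Mul(3, Mul(2, Pow(n, 2))) = Mul(6, Pow(n, 2)))
Function('c')(I) = Add(Rational(58, 3), Mul(Rational(13, 3), I)) (Function('c')(I) = Add(2, Mul(Rational(1, 3), Mul(13, Add(I, 4)))) = Add(2, Mul(Rational(1, 3), Mul(13, Add(4, I)))) = Add(2, Mul(Rational(1, 3), Add(52, Mul(13, I)))) = Add(2, Add(Rational(52, 3), Mul(Rational(13, 3), I))) = Add(Rational(58, 3), Mul(Rational(13, 3), I)))
Mul(Add(Function('x')(15), Mul(-1, -213)), Pow(Function('c')(15), -1)) = Mul(Add(Mul(6, Pow(15, 2)), Mul(-1, -213)), Pow(Add(Rational(58, 3), Mul(Rational(13, 3), 15)), -1)) = Mul(Add(Mul(6, 225), 213), Pow(Add(Rational(58, 3), 65), -1)) = Mul(Add(1350, 213), Pow(Rational(253, 3), -1)) = Mul(1563, Rational(3, 253)) = Rational(4689, 253)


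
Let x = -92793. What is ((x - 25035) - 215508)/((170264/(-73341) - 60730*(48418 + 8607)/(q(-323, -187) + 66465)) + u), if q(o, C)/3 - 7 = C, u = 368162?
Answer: -895378537971/847813752023 ≈ -1.0561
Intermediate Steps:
q(o, C) = 21 + 3*C
((x - 25035) - 215508)/((170264/(-73341) - 60730*(48418 + 8607)/(q(-323, -187) + 66465)) + u) = ((-92793 - 25035) - 215508)/((170264/(-73341) - 60730*(48418 + 8607)/((21 + 3*(-187)) + 66465)) + 368162) = (-117828 - 215508)/((170264*(-1/73341) - 60730*57025/((21 - 561) + 66465)) + 368162) = -333336/((-170264/73341 - 60730*57025/(-540 + 66465)) + 368162) = -333336/((-170264/73341 - 60730/(65925*(1/57025))) + 368162) = -333336/((-170264/73341 - 60730/2637/2281) + 368162) = -333336/((-170264/73341 - 60730*2281/2637) + 368162) = -333336/((-170264/73341 - 138525130/2637) + 368162) = -333336/(-1128891171722/21488913 + 368162) = -333336/6782510016184/21488913 = -333336*21488913/6782510016184 = -895378537971/847813752023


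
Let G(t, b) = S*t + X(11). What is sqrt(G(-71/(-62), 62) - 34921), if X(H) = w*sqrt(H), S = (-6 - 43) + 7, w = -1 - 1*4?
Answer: sqrt(-33605302 - 4805*sqrt(11))/31 ≈ 187.04*I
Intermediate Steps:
w = -5 (w = -1 - 4 = -5)
S = -42 (S = -49 + 7 = -42)
X(H) = -5*sqrt(H)
G(t, b) = -42*t - 5*sqrt(11)
sqrt(G(-71/(-62), 62) - 34921) = sqrt((-(-2982)/(-62) - 5*sqrt(11)) - 34921) = sqrt((-(-2982)*(-1)/62 - 5*sqrt(11)) - 34921) = sqrt((-42*71/62 - 5*sqrt(11)) - 34921) = sqrt((-1491/31 - 5*sqrt(11)) - 34921) = sqrt(-1084042/31 - 5*sqrt(11))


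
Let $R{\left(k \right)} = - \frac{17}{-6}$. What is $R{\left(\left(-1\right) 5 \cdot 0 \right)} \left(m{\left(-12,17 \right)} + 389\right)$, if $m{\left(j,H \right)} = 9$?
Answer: $\frac{3383}{3} \approx 1127.7$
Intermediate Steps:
$R{\left(k \right)} = \frac{17}{6}$ ($R{\left(k \right)} = \left(-17\right) \left(- \frac{1}{6}\right) = \frac{17}{6}$)
$R{\left(\left(-1\right) 5 \cdot 0 \right)} \left(m{\left(-12,17 \right)} + 389\right) = \frac{17 \left(9 + 389\right)}{6} = \frac{17}{6} \cdot 398 = \frac{3383}{3}$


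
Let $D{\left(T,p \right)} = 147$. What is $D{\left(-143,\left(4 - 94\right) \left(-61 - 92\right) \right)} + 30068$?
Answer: $30215$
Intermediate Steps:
$D{\left(-143,\left(4 - 94\right) \left(-61 - 92\right) \right)} + 30068 = 147 + 30068 = 30215$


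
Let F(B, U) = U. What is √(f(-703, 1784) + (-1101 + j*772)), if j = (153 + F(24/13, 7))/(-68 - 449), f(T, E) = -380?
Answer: I*√459714849/517 ≈ 41.472*I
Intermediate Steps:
j = -160/517 (j = (153 + 7)/(-68 - 449) = 160/(-517) = 160*(-1/517) = -160/517 ≈ -0.30948)
√(f(-703, 1784) + (-1101 + j*772)) = √(-380 + (-1101 - 160/517*772)) = √(-380 + (-1101 - 123520/517)) = √(-380 - 692737/517) = √(-889197/517) = I*√459714849/517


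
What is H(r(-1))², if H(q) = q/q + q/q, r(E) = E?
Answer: 4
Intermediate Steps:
H(q) = 2 (H(q) = 1 + 1 = 2)
H(r(-1))² = 2² = 4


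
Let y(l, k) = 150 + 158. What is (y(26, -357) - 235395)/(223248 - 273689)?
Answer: 235087/50441 ≈ 4.6606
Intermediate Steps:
y(l, k) = 308
(y(26, -357) - 235395)/(223248 - 273689) = (308 - 235395)/(223248 - 273689) = -235087/(-50441) = -235087*(-1/50441) = 235087/50441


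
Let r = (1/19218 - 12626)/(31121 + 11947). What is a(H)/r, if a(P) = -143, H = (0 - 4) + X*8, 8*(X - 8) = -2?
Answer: 118358357832/242646467 ≈ 487.78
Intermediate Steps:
X = 31/4 (X = 8 + (⅛)*(-2) = 8 - ¼ = 31/4 ≈ 7.7500)
r = -242646467/827680824 (r = (1/19218 - 12626)/43068 = -242646467/19218*1/43068 = -242646467/827680824 ≈ -0.29316)
H = 58 (H = (0 - 4) + (31/4)*8 = -4 + 62 = 58)
a(H)/r = -143/(-242646467/827680824) = -143*(-827680824/242646467) = 118358357832/242646467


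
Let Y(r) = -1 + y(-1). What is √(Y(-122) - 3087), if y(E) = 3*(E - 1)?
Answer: I*√3094 ≈ 55.624*I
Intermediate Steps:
y(E) = -3 + 3*E (y(E) = 3*(-1 + E) = -3 + 3*E)
Y(r) = -7 (Y(r) = -1 + (-3 + 3*(-1)) = -1 + (-3 - 3) = -1 - 6 = -7)
√(Y(-122) - 3087) = √(-7 - 3087) = √(-3094) = I*√3094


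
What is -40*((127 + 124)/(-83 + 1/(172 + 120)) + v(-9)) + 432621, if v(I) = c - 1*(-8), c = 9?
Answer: 2094204363/4847 ≈ 4.3206e+5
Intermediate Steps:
v(I) = 17 (v(I) = 9 - 1*(-8) = 9 + 8 = 17)
-40*((127 + 124)/(-83 + 1/(172 + 120)) + v(-9)) + 432621 = -40*((127 + 124)/(-83 + 1/(172 + 120)) + 17) + 432621 = -40*(251/(-83 + 1/292) + 17) + 432621 = -40*(251/(-24235/292) + 17) + 432621 = -40*(251*(-292/24235) + 17) + 432621 = -40*(-73292/24235 + 17) + 432621 = -40*338703/24235 + 432621 = -2709624/4847 + 432621 = 2094204363/4847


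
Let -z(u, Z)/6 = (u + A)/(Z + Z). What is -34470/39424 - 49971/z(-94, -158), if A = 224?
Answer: -25940200211/1281280 ≈ -20246.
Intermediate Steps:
z(u, Z) = -3*(224 + u)/Z (z(u, Z) = -6*(u + 224)/(Z + Z) = -6*(224 + u)/(2*Z) = -6*(224 + u)*1/(2*Z) = -3*(224 + u)/Z)
-34470/39424 - 49971/z(-94, -158) = -34470/39424 - 49971*(-158/(3*(-224 - 1*(-94)))) = -34470*1/39424 - 49971*(-158/(3*(-224 + 94))) = -17235/19712 - 49971/(3*(-1/158)*(-130)) = -17235/19712 - 49971/195/79 = -17235/19712 - 49971*79/195 = -17235/19712 - 1315903/65 = -25940200211/1281280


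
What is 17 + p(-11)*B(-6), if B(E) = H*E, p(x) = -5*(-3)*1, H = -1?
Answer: 107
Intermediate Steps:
p(x) = 15 (p(x) = 15*1 = 15)
B(E) = -E
17 + p(-11)*B(-6) = 17 + 15*(-1*(-6)) = 17 + 15*6 = 17 + 90 = 107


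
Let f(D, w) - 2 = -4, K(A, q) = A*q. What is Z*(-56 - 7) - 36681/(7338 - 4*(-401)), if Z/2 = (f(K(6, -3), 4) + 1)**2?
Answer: -1163373/8942 ≈ -130.10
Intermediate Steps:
f(D, w) = -2 (f(D, w) = 2 - 4 = -2)
Z = 2 (Z = 2*(-2 + 1)**2 = 2*(-1)**2 = 2*1 = 2)
Z*(-56 - 7) - 36681/(7338 - 4*(-401)) = 2*(-56 - 7) - 36681/(7338 - 4*(-401)) = 2*(-63) - 36681/(7338 - 1*(-1604)) = -126 - 36681/(7338 + 1604) = -126 - 36681/8942 = -1163373/8942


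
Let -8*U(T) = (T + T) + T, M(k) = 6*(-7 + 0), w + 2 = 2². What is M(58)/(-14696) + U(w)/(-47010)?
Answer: 330907/115143160 ≈ 0.0028739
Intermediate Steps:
w = 2 (w = -2 + 2² = -2 + 4 = 2)
M(k) = -42 (M(k) = 6*(-7) = -42)
U(T) = -3*T/8 (U(T) = -((T + T) + T)/8 = -(2*T + T)/8 = -3*T/8)
M(58)/(-14696) + U(w)/(-47010) = -42/(-14696) - 3/8*2/(-47010) = -42*(-1/14696) - ¾*(-1/47010) = 21/7348 + 1/62680 = 330907/115143160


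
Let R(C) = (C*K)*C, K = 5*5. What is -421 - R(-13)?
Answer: -4646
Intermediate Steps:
K = 25
R(C) = 25*C**2 (R(C) = (C*25)*C = (25*C)*C = 25*C**2)
-421 - R(-13) = -421 - 25*(-13)**2 = -421 - 25*169 = -421 - 1*4225 = -421 - 4225 = -4646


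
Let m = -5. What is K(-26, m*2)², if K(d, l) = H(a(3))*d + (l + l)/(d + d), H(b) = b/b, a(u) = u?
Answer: 110889/169 ≈ 656.15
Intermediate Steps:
H(b) = 1
K(d, l) = d + l/d (K(d, l) = 1*d + (l + l)/(d + d) = d + (2*l)/((2*d)) = d + (2*l)*(1/(2*d)) = d + l/d)
K(-26, m*2)² = (-26 - 5*2/(-26))² = (-26 - 10*(-1/26))² = (-26 + 5/13)² = (-333/13)² = 110889/169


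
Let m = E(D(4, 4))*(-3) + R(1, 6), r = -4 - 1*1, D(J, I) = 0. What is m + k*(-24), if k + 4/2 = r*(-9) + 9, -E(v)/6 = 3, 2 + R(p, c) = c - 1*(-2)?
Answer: -1188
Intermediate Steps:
R(p, c) = c (R(p, c) = -2 + (c - 1*(-2)) = -2 + (c + 2) = -2 + (2 + c) = c)
r = -5 (r = -4 - 1 = -5)
E(v) = -18 (E(v) = -6*3 = -18)
m = 60 (m = -18*(-3) + 6 = 54 + 6 = 60)
k = 52 (k = -2 + (-5*(-9) + 9) = -2 + (45 + 9) = -2 + 54 = 52)
m + k*(-24) = 60 + 52*(-24) = 60 - 1248 = -1188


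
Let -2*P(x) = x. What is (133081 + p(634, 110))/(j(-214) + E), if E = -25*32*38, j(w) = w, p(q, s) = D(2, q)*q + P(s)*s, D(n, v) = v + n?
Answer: -530255/30614 ≈ -17.321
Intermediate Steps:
D(n, v) = n + v
P(x) = -x/2
p(q, s) = -s²/2 + q*(2 + q) (p(q, s) = (2 + q)*q + (-s/2)*s = q*(2 + q) - s²/2 = -s²/2 + q*(2 + q))
E = -30400 (E = -800*38 = -30400)
(133081 + p(634, 110))/(j(-214) + E) = (133081 + (-½*110² + 634*(2 + 634)))/(-214 - 30400) = (133081 + (-½*12100 + 634*636))/(-30614) = (133081 + (-6050 + 403224))*(-1/30614) = (133081 + 397174)*(-1/30614) = 530255*(-1/30614) = -530255/30614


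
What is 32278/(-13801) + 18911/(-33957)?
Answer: -1357054757/468640557 ≈ -2.8957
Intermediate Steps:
32278/(-13801) + 18911/(-33957) = 32278*(-1/13801) + 18911*(-1/33957) = -32278/13801 - 18911/33957 = -1357054757/468640557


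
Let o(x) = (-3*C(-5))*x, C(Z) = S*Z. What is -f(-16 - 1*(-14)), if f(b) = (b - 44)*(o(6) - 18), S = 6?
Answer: 24012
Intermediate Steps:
C(Z) = 6*Z
o(x) = 90*x (o(x) = (-18*(-5))*x = (-3*(-30))*x = 90*x)
f(b) = -22968 + 522*b (f(b) = (b - 44)*(90*6 - 18) = (-44 + b)*(540 - 18) = (-44 + b)*522 = -22968 + 522*b)
-f(-16 - 1*(-14)) = -(-22968 + 522*(-16 - 1*(-14))) = -(-22968 + 522*(-16 + 14)) = -(-22968 + 522*(-2)) = -(-22968 - 1044) = -1*(-24012) = 24012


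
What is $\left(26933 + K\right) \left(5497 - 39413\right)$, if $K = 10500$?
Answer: $-1269577628$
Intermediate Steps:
$\left(26933 + K\right) \left(5497 - 39413\right) = \left(26933 + 10500\right) \left(5497 - 39413\right) = 37433 \left(-33916\right) = -1269577628$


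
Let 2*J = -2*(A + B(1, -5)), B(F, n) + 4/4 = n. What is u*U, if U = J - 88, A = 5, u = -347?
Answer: 30189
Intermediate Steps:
B(F, n) = -1 + n
J = 1 (J = (-2*(5 + (-1 - 5)))/2 = (-2*(5 - 6))/2 = (-2*(-1))/2 = (½)*2 = 1)
U = -87 (U = 1 - 88 = -87)
u*U = -347*(-87) = 30189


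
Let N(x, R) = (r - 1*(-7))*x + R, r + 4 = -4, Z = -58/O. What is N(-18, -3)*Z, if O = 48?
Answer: -145/8 ≈ -18.125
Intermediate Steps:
Z = -29/24 (Z = -58/48 = -58*1/48 = -29/24 ≈ -1.2083)
r = -8 (r = -4 - 4 = -8)
N(x, R) = R - x (N(x, R) = (-8 - 1*(-7))*x + R = (-8 + 7)*x + R = -x + R = R - x)
N(-18, -3)*Z = (-3 - 1*(-18))*(-29/24) = (-3 + 18)*(-29/24) = 15*(-29/24) = -145/8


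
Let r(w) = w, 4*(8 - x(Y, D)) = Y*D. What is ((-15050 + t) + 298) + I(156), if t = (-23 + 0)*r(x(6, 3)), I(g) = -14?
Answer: -29693/2 ≈ -14847.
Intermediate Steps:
x(Y, D) = 8 - D*Y/4 (x(Y, D) = 8 - Y*D/4 = 8 - D*Y/4)
t = -161/2 (t = (-23 + 0)*(8 - 1/4*3*6) = -23*(8 - 9/2) = -23*7/2 = -161/2 ≈ -80.500)
((-15050 + t) + 298) + I(156) = ((-15050 - 161/2) + 298) - 14 = (-30261/2 + 298) - 14 = -29665/2 - 14 = -29693/2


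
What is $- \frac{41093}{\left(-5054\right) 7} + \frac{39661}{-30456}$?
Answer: $- \frac{75799225}{538736184} \approx -0.1407$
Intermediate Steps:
$- \frac{41093}{\left(-5054\right) 7} + \frac{39661}{-30456} = - \frac{41093}{-35378} + 39661 \left(- \frac{1}{30456}\right) = \left(-41093\right) \left(- \frac{1}{35378}\right) - \frac{39661}{30456} = \frac{41093}{35378} - \frac{39661}{30456} = - \frac{75799225}{538736184}$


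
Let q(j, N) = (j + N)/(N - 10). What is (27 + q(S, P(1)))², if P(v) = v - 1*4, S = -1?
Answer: 126025/169 ≈ 745.71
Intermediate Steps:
P(v) = -4 + v (P(v) = v - 4 = -4 + v)
q(j, N) = (N + j)/(-10 + N)
(27 + q(S, P(1)))² = (27 + ((-4 + 1) - 1)/(-10 + (-4 + 1)))² = (27 + (-3 - 1)/(-10 - 3))² = (27 - 4/(-13))² = (27 - 1/13*(-4))² = (27 + 4/13)² = (355/13)² = 126025/169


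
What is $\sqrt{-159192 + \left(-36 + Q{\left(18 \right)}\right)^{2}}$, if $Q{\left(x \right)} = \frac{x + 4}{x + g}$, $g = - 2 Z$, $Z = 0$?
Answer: $\frac{i \sqrt{12796583}}{9} \approx 397.47 i$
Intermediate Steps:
$g = 0$ ($g = \left(-2\right) 0 = 0$)
$Q{\left(x \right)} = \frac{4 + x}{x}$ ($Q{\left(x \right)} = \frac{x + 4}{x + 0} = \frac{4 + x}{x}$)
$\sqrt{-159192 + \left(-36 + Q{\left(18 \right)}\right)^{2}} = \sqrt{-159192 + \left(-36 + \frac{4 + 18}{18}\right)^{2}} = \sqrt{-159192 + \left(-36 + \frac{1}{18} \cdot 22\right)^{2}} = \sqrt{-159192 + \left(-36 + \frac{11}{9}\right)^{2}} = \sqrt{-159192 + \left(- \frac{313}{9}\right)^{2}} = \sqrt{-159192 + \frac{97969}{81}} = \sqrt{- \frac{12796583}{81}} = \frac{i \sqrt{12796583}}{9}$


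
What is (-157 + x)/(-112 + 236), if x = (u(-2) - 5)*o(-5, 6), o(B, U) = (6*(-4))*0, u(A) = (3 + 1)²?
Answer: -157/124 ≈ -1.2661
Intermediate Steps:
u(A) = 16 (u(A) = 4² = 16)
o(B, U) = 0 (o(B, U) = -24*0 = 0)
x = 0 (x = (16 - 5)*0 = 11*0 = 0)
(-157 + x)/(-112 + 236) = (-157 + 0)/(-112 + 236) = -157/124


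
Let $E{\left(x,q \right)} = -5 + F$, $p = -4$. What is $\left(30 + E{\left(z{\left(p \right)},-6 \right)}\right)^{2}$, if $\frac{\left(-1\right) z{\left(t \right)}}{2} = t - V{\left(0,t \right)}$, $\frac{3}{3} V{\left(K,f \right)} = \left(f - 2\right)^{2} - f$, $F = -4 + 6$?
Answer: $729$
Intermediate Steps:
$F = 2$
$V{\left(K,f \right)} = \left(-2 + f\right)^{2} - f$ ($V{\left(K,f \right)} = \left(f - 2\right)^{2} - f = \left(-2 + f\right)^{2} - f$)
$z{\left(t \right)} = - 4 t + 2 \left(-2 + t\right)^{2}$ ($z{\left(t \right)} = - 2 \left(t - \left(\left(-2 + t\right)^{2} - t\right)\right) = - 2 \left(t + \left(t - \left(-2 + t\right)^{2}\right)\right) = - 2 \left(- \left(-2 + t\right)^{2} + 2 t\right) = - 4 t + 2 \left(-2 + t\right)^{2}$)
$E{\left(x,q \right)} = -3$ ($E{\left(x,q \right)} = -5 + 2 = -3$)
$\left(30 + E{\left(z{\left(p \right)},-6 \right)}\right)^{2} = \left(30 - 3\right)^{2} = 27^{2} = 729$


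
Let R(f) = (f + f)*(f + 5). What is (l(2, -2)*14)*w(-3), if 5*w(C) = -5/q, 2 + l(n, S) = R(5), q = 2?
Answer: -686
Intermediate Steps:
R(f) = 2*f*(5 + f) (R(f) = (2*f)*(5 + f) = 2*f*(5 + f))
l(n, S) = 98 (l(n, S) = -2 + 2*5*(5 + 5) = -2 + 2*5*10 = -2 + 100 = 98)
w(C) = -1/2 (w(C) = (-5/2)/5 = (-5*1/2)/5 = (1/5)*(-5/2) = -1/2)
(l(2, -2)*14)*w(-3) = (98*14)*(-1/2) = 1372*(-1/2) = -686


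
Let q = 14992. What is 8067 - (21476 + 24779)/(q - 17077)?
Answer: 3373190/417 ≈ 8089.2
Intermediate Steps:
8067 - (21476 + 24779)/(q - 17077) = 8067 - (21476 + 24779)/(14992 - 17077) = 8067 - 46255/(-2085) = 8067 - 46255*(-1)/2085 = 8067 - 1*(-9251/417) = 8067 + 9251/417 = 3373190/417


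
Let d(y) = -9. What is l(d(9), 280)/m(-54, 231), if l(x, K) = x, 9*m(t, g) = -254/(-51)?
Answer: -4131/254 ≈ -16.264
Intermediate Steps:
m(t, g) = 254/459 (m(t, g) = (-254/(-51))/9 = (-254*(-1/51))/9 = (⅑)*(254/51) = 254/459)
l(d(9), 280)/m(-54, 231) = -9/254/459 = -9*459/254 = -4131/254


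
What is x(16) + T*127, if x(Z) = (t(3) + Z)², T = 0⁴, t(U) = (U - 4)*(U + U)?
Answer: 100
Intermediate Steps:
t(U) = 2*U*(-4 + U) (t(U) = (-4 + U)*(2*U) = 2*U*(-4 + U))
T = 0
x(Z) = (-6 + Z)² (x(Z) = (2*3*(-4 + 3) + Z)² = (2*3*(-1) + Z)² = (-6 + Z)²)
x(16) + T*127 = (-6 + 16)² + 0*127 = 10² + 0 = 100 + 0 = 100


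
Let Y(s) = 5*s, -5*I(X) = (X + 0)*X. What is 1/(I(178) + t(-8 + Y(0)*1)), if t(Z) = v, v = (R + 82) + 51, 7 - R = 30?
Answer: -5/31134 ≈ -0.00016060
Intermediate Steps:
R = -23 (R = 7 - 1*30 = 7 - 30 = -23)
I(X) = -X²/5 (I(X) = -(X + 0)*X/5 = -X*X/5 = -X²/5)
v = 110 (v = (-23 + 82) + 51 = 59 + 51 = 110)
t(Z) = 110
1/(I(178) + t(-8 + Y(0)*1)) = 1/(-⅕*178² + 110) = 1/(-⅕*31684 + 110) = 1/(-31684/5 + 110) = 1/(-31134/5) = -5/31134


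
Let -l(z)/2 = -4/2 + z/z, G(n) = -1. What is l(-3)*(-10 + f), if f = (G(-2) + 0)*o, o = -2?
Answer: -16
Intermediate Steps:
l(z) = 2 (l(z) = -2*(-4/2 + z/z) = -2*(-4*½ + 1) = -2*(-2 + 1) = -2*(-1) = 2)
f = 2 (f = (-1 + 0)*(-2) = -1*(-2) = 2)
l(-3)*(-10 + f) = 2*(-10 + 2) = 2*(-8) = -16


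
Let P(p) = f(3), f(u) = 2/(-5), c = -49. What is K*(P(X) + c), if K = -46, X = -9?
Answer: 11362/5 ≈ 2272.4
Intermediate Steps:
f(u) = -⅖ (f(u) = 2*(-⅕) = -⅖)
P(p) = -⅖
K*(P(X) + c) = -46*(-⅖ - 49) = -46*(-247/5) = 11362/5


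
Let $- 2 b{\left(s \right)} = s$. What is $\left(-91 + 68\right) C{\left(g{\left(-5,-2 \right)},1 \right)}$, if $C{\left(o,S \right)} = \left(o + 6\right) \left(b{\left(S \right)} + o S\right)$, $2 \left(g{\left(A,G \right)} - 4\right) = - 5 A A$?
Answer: $- \frac{142485}{2} \approx -71243.0$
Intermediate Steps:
$b{\left(s \right)} = - \frac{s}{2}$
$g{\left(A,G \right)} = 4 - \frac{5 A^{2}}{2}$ ($g{\left(A,G \right)} = 4 + \frac{- 5 A A}{2} = 4 + \frac{\left(-5\right) A^{2}}{2} = 4 - \frac{5 A^{2}}{2}$)
$C{\left(o,S \right)} = \left(6 + o\right) \left(- \frac{S}{2} + S o\right)$ ($C{\left(o,S \right)} = \left(o + 6\right) \left(- \frac{S}{2} + o S\right) = \left(6 + o\right) \left(- \frac{S}{2} + S o\right)$)
$\left(-91 + 68\right) C{\left(g{\left(-5,-2 \right)},1 \right)} = \left(-91 + 68\right) \frac{1}{2} \cdot 1 \left(-6 + 2 \left(4 - \frac{5 \left(-5\right)^{2}}{2}\right)^{2} + 11 \left(4 - \frac{5 \left(-5\right)^{2}}{2}\right)\right) = - 23 \cdot \frac{1}{2} \cdot 1 \left(-6 + 2 \left(4 - \frac{125}{2}\right)^{2} + 11 \left(4 - \frac{125}{2}\right)\right) = - 23 \cdot \frac{1}{2} \cdot 1 \left(-6 + 2 \left(- \frac{117}{2}\right)^{2} + 11 \left(- \frac{117}{2}\right)\right) = - 23 \cdot \frac{1}{2} \cdot 1 \left(-6 + 2 \cdot \frac{13689}{4} - \frac{1287}{2}\right) = - 23 \cdot \frac{1}{2} \cdot 1 \left(-6 + \frac{13689}{2} - \frac{1287}{2}\right) = - 23 \cdot \frac{1}{2} \cdot 1 \cdot 6195 = \left(-23\right) \frac{6195}{2} = - \frac{142485}{2}$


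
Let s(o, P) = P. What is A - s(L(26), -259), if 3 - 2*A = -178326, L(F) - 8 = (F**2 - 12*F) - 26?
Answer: 178847/2 ≈ 89424.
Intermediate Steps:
L(F) = -18 + F**2 - 12*F (L(F) = 8 + ((F**2 - 12*F) - 26) = 8 + (-26 + F**2 - 12*F) = -18 + F**2 - 12*F)
A = 178329/2 (A = 3/2 - 1/2*(-178326) = 3/2 + 89163 = 178329/2 ≈ 89165.)
A - s(L(26), -259) = 178329/2 - 1*(-259) = 178329/2 + 259 = 178847/2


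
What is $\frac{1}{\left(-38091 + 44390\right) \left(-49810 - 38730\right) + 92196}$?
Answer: $- \frac{1}{557621264} \approx -1.7933 \cdot 10^{-9}$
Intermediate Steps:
$\frac{1}{\left(-38091 + 44390\right) \left(-49810 - 38730\right) + 92196} = \frac{1}{6299 \left(-88540\right) + 92196} = \frac{1}{-557713460 + 92196} = \frac{1}{-557621264} = - \frac{1}{557621264}$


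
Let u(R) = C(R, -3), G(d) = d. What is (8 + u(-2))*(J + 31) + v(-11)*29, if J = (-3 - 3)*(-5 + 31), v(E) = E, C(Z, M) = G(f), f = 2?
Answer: -1569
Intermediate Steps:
C(Z, M) = 2
J = -156 (J = -6*26 = -156)
u(R) = 2
(8 + u(-2))*(J + 31) + v(-11)*29 = (8 + 2)*(-156 + 31) - 11*29 = 10*(-125) - 319 = -1250 - 319 = -1569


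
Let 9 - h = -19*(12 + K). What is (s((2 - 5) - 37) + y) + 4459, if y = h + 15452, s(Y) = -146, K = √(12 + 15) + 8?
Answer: 20154 + 57*√3 ≈ 20253.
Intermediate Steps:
K = 8 + 3*√3 (K = √27 + 8 = 3*√3 + 8 = 8 + 3*√3 ≈ 13.196)
h = 389 + 57*√3 (h = 9 - (-19)*(12 + (8 + 3*√3)) = 9 - (-19)*(20 + 3*√3) = 9 - (-380 - 57*√3) = 9 + (380 + 57*√3) = 389 + 57*√3 ≈ 487.73)
y = 15841 + 57*√3 (y = (389 + 57*√3) + 15452 = 15841 + 57*√3 ≈ 15940.)
(s((2 - 5) - 37) + y) + 4459 = (-146 + (15841 + 57*√3)) + 4459 = (15695 + 57*√3) + 4459 = 20154 + 57*√3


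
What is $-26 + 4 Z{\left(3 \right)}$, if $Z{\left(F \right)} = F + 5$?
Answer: $6$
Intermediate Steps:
$Z{\left(F \right)} = 5 + F$
$-26 + 4 Z{\left(3 \right)} = -26 + 4 \left(5 + 3\right) = -26 + 4 \cdot 8 = -26 + 32 = 6$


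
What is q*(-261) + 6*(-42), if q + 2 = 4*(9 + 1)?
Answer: -10170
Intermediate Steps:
q = 38 (q = -2 + 4*(9 + 1) = -2 + 4*10 = -2 + 40 = 38)
q*(-261) + 6*(-42) = 38*(-261) + 6*(-42) = -9918 - 252 = -10170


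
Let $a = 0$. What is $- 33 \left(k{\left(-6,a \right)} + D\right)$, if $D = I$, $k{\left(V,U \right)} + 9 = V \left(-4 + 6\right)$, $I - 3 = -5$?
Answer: $759$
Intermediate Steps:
$I = -2$ ($I = 3 - 5 = -2$)
$k{\left(V,U \right)} = -9 + 2 V$ ($k{\left(V,U \right)} = -9 + V \left(-4 + 6\right) = -9 + V 2 = -9 + 2 V$)
$D = -2$
$- 33 \left(k{\left(-6,a \right)} + D\right) = - 33 \left(\left(-9 + 2 \left(-6\right)\right) - 2\right) = - 33 \left(\left(-9 - 12\right) - 2\right) = - 33 \left(-21 - 2\right) = \left(-33\right) \left(-23\right) = 759$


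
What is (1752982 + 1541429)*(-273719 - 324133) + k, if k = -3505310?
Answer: -1969573710482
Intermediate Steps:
(1752982 + 1541429)*(-273719 - 324133) + k = (1752982 + 1541429)*(-273719 - 324133) - 3505310 = 3294411*(-597852) - 3505310 = -1969570205172 - 3505310 = -1969573710482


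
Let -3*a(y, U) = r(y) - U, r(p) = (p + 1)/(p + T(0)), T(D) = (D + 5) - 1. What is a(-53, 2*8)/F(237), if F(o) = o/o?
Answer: 244/49 ≈ 4.9796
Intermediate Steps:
T(D) = 4 + D (T(D) = (5 + D) - 1 = 4 + D)
F(o) = 1
r(p) = (1 + p)/(4 + p) (r(p) = (p + 1)/(p + (4 + 0)) = (1 + p)/(p + 4) = (1 + p)/(4 + p))
a(y, U) = U/3 - (1 + y)/(3*(4 + y)) (a(y, U) = -((1 + y)/(4 + y) - U)/3 = -(-U + (1 + y)/(4 + y))/3 = U/3 - (1 + y)/(3*(4 + y)))
a(-53, 2*8)/F(237) = ((-1 - 1*(-53) + (2*8)*(4 - 53))/(3*(4 - 53)))/1 = ((1/3)*(-1 + 53 + 16*(-49))/(-49))*1 = ((1/3)*(-1/49)*(-1 + 53 - 784))*1 = ((1/3)*(-1/49)*(-732))*1 = (244/49)*1 = 244/49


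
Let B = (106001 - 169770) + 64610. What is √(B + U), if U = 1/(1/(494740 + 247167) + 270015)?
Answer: √688770657061229220775982/28618002658 ≈ 29.000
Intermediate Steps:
B = 841 (B = -63769 + 64610 = 841)
U = 741907/200326018606 (U = 1/(1/741907 + 270015) = 1/(200326018606/741907) = 741907/200326018606 ≈ 3.7035e-6)
√(B + U) = √(841 + 741907/200326018606) = √(168474182389553/200326018606) = √688770657061229220775982/28618002658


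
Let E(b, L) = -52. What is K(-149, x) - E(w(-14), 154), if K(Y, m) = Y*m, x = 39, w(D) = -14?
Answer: -5759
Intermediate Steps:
K(-149, x) - E(w(-14), 154) = -149*39 - 1*(-52) = -5811 + 52 = -5759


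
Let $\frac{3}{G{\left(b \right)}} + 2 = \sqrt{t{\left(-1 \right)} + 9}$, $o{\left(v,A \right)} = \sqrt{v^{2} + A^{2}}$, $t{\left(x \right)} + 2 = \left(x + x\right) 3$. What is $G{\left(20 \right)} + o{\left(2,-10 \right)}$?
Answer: $-3 + 2 \sqrt{26} \approx 7.198$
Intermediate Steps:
$t{\left(x \right)} = -2 + 6 x$ ($t{\left(x \right)} = -2 + \left(x + x\right) 3 = -2 + 2 x 3 = -2 + 6 x$)
$o{\left(v,A \right)} = \sqrt{A^{2} + v^{2}}$
$G{\left(b \right)} = -3$ ($G{\left(b \right)} = \frac{3}{-2 + \sqrt{\left(-2 + 6 \left(-1\right)\right) + 9}} = \frac{3}{-2 + \sqrt{\left(-2 - 6\right) + 9}} = \frac{3}{-2 + \sqrt{-8 + 9}} = \frac{3}{-2 + \sqrt{1}} = \frac{3}{-2 + 1} = \frac{3}{-1} = 3 \left(-1\right) = -3$)
$G{\left(20 \right)} + o{\left(2,-10 \right)} = -3 + \sqrt{\left(-10\right)^{2} + 2^{2}} = -3 + \sqrt{100 + 4} = -3 + \sqrt{104} = -3 + 2 \sqrt{26}$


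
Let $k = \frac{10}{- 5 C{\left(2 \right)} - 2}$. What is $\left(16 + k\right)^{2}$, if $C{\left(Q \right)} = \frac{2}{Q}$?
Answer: $\frac{10404}{49} \approx 212.33$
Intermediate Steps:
$k = - \frac{10}{7}$ ($k = \frac{10}{- 5 \cdot \frac{2}{2} - 2} = \frac{10}{- 5 \cdot 2 \cdot \frac{1}{2} - 2} = \frac{10}{\left(-5\right) 1 - 2} = \frac{10}{-5 - 2} = \frac{10}{-7} = 10 \left(- \frac{1}{7}\right) = - \frac{10}{7} \approx -1.4286$)
$\left(16 + k\right)^{2} = \left(16 - \frac{10}{7}\right)^{2} = \left(\frac{102}{7}\right)^{2} = \frac{10404}{49}$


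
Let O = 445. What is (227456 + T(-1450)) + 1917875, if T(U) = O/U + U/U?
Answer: 622146191/290 ≈ 2.1453e+6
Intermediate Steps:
T(U) = 1 + 445/U (T(U) = 445/U + U/U = 445/U + 1 = 1 + 445/U)
(227456 + T(-1450)) + 1917875 = (227456 + (445 - 1450)/(-1450)) + 1917875 = (227456 - 1/1450*(-1005)) + 1917875 = (227456 + 201/290) + 1917875 = 65962441/290 + 1917875 = 622146191/290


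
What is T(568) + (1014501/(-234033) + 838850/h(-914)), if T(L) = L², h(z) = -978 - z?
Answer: 772652482629/2496352 ≈ 3.0951e+5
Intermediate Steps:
T(568) + (1014501/(-234033) + 838850/h(-914)) = 568² + (1014501/(-234033) + 838850/(-978 - 1*(-914))) = 322624 + (1014501*(-1/234033) + 838850/(-978 + 914)) = 322624 + (-338167/78011 + 838850/(-64)) = 322624 + (-338167/78011 + 838850*(-1/64)) = 322624 + (-338167/78011 - 419425/32) = 322624 - 32730585019/2496352 = 772652482629/2496352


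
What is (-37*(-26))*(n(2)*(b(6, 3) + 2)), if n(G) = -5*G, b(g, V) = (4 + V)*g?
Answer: -423280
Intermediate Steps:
b(g, V) = g*(4 + V)
(-37*(-26))*(n(2)*(b(6, 3) + 2)) = (-37*(-26))*((-5*2)*(6*(4 + 3) + 2)) = 962*(-10*(6*7 + 2)) = 962*(-10*(42 + 2)) = 962*(-10*44) = 962*(-440) = -423280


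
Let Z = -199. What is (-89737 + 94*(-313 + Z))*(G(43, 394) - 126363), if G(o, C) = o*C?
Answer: 15085326165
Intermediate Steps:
G(o, C) = C*o
(-89737 + 94*(-313 + Z))*(G(43, 394) - 126363) = (-89737 + 94*(-313 - 199))*(394*43 - 126363) = (-89737 + 94*(-512))*(16942 - 126363) = (-89737 - 48128)*(-109421) = -137865*(-109421) = 15085326165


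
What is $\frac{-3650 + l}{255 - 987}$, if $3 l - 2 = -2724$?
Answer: $\frac{3418}{549} \approx 6.2259$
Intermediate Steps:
$l = - \frac{2722}{3}$ ($l = \frac{2}{3} + \frac{1}{3} \left(-2724\right) = \frac{2}{3} - 908 = - \frac{2722}{3} \approx -907.33$)
$\frac{-3650 + l}{255 - 987} = \frac{-3650 - \frac{2722}{3}}{255 - 987} = - \frac{13672}{3 \left(-732\right)} = \left(- \frac{13672}{3}\right) \left(- \frac{1}{732}\right) = \frac{3418}{549}$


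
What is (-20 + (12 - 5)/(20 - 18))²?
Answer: 1089/4 ≈ 272.25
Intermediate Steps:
(-20 + (12 - 5)/(20 - 18))² = (-20 + 7/2)² = (-33/2)² = 1089/4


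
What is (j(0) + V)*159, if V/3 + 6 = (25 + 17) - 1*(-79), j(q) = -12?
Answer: 52947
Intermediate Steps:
V = 345 (V = -18 + 3*((25 + 17) - 1*(-79)) = -18 + 3*(42 + 79) = -18 + 3*121 = -18 + 363 = 345)
(j(0) + V)*159 = (-12 + 345)*159 = 333*159 = 52947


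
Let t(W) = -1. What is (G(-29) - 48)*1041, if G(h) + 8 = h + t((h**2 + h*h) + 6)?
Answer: -89526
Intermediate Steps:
G(h) = -9 + h (G(h) = -8 + (h - 1) = -8 + (-1 + h) = -9 + h)
(G(-29) - 48)*1041 = ((-9 - 29) - 48)*1041 = (-38 - 48)*1041 = -86*1041 = -89526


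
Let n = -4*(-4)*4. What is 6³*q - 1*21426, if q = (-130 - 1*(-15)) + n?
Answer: -32442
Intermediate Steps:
n = 64 (n = 16*4 = 64)
q = -51 (q = (-130 - 1*(-15)) + 64 = (-130 + 15) + 64 = -115 + 64 = -51)
6³*q - 1*21426 = 6³*(-51) - 1*21426 = 216*(-51) - 21426 = -11016 - 21426 = -32442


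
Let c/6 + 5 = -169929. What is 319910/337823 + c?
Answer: -344445362182/337823 ≈ -1.0196e+6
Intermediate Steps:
c = -1019604 (c = -30 + 6*(-169929) = -30 - 1019574 = -1019604)
319910/337823 + c = 319910/337823 - 1019604 = -344445362182/337823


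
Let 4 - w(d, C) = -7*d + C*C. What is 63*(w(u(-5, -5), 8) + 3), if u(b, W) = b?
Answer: -5796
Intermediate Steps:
w(d, C) = 4 - C² + 7*d (w(d, C) = 4 - (-7*d + C*C) = 4 - (-7*d + C²) = 4 - (C² - 7*d) = 4 + (-C² + 7*d) = 4 - C² + 7*d)
63*(w(u(-5, -5), 8) + 3) = 63*((4 - 1*8² + 7*(-5)) + 3) = 63*((4 - 1*64 - 35) + 3) = 63*((4 - 64 - 35) + 3) = 63*(-95 + 3) = 63*(-92) = -5796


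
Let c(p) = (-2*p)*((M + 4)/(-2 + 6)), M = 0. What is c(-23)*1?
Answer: 46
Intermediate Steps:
c(p) = -2*p (c(p) = (-2*p)*((0 + 4)/(-2 + 6)) = (-2*p)*(4/4) = (-2*p)*(4*(¼)) = -2*p*1 = -2*p)
c(-23)*1 = -2*(-23)*1 = 46*1 = 46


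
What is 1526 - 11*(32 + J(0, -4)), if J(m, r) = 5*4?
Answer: 954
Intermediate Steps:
J(m, r) = 20
1526 - 11*(32 + J(0, -4)) = 1526 - 11*(32 + 20) = 1526 - 11*52 = 1526 - 572 = 954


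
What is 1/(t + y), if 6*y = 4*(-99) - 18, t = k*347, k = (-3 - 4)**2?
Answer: 1/16934 ≈ 5.9053e-5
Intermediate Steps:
k = 49 (k = (-7)**2 = 49)
t = 17003 (t = 49*347 = 17003)
y = -69 (y = (4*(-99) - 18)/6 = (-396 - 18)/6 = (1/6)*(-414) = -69)
1/(t + y) = 1/(17003 - 69) = 1/16934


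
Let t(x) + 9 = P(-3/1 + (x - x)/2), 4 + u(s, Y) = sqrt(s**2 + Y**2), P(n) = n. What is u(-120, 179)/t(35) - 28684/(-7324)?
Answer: 23344/5493 - sqrt(46441)/12 ≈ -13.709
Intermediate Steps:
u(s, Y) = -4 + sqrt(Y**2 + s**2) (u(s, Y) = -4 + sqrt(s**2 + Y**2) = -4 + sqrt(Y**2 + s**2))
t(x) = -12 (t(x) = -9 + (-3/1 + (x - x)/2) = -9 + (-3*1 + 0*(1/2)) = -9 + (-3 + 0) = -9 - 3 = -12)
u(-120, 179)/t(35) - 28684/(-7324) = (-4 + sqrt(179**2 + (-120)**2))/(-12) - 28684/(-7324) = (-4 + sqrt(32041 + 14400))*(-1/12) - 28684*(-1/7324) = (-4 + sqrt(46441))*(-1/12) + 7171/1831 = (1/3 - sqrt(46441)/12) + 7171/1831 = 23344/5493 - sqrt(46441)/12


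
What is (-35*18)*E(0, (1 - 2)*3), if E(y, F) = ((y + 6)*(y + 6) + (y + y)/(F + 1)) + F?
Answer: -20790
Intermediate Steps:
E(y, F) = F + (6 + y)**2 + 2*y/(1 + F) (E(y, F) = ((6 + y)*(6 + y) + (2*y)/(1 + F)) + F = ((6 + y)**2 + 2*y/(1 + F)) + F = F + (6 + y)**2 + 2*y/(1 + F))
(-35*18)*E(0, (1 - 2)*3) = (-35*18)*(((1 - 2)*3 + ((1 - 2)*3)**2 + (6 + 0)**2 + 2*0 + ((1 - 2)*3)*(6 + 0)**2)/(1 + (1 - 2)*3)) = -630*(-1*3 + (-1*3)**2 + 6**2 + 0 - 1*3*6**2)/(1 - 1*3) = -630*(-3 + (-3)**2 + 36 + 0 - 3*36)/(1 - 3) = -630*(-3 + 9 + 36 + 0 - 108)/(-2) = -(-315)*(-66) = -630*33 = -20790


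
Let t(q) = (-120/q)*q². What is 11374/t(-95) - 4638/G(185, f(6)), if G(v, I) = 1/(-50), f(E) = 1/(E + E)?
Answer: 1321835687/5700 ≈ 2.3190e+5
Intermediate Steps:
t(q) = -120*q
f(E) = 1/(2*E)
G(v, I) = -1/50
11374/t(-95) - 4638/G(185, f(6)) = 11374/((-120*(-95))) - 4638/(-1/50) = 11374/11400 - 4638*(-50) = 11374*(1/11400) + 231900 = 5687/5700 + 231900 = 1321835687/5700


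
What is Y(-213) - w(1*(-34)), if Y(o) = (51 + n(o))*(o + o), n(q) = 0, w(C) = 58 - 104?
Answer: -21680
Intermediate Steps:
w(C) = -46
Y(o) = 102*o (Y(o) = (51 + 0)*(o + o) = 51*(2*o) = 102*o)
Y(-213) - w(1*(-34)) = 102*(-213) - 1*(-46) = -21726 + 46 = -21680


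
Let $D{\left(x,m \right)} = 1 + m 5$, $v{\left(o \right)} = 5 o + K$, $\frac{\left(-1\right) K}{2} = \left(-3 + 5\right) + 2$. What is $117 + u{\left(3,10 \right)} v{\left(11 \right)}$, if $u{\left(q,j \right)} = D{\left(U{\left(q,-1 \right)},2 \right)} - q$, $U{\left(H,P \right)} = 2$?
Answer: $493$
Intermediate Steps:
$K = -8$ ($K = - 2 \left(\left(-3 + 5\right) + 2\right) = - 2 \left(2 + 2\right) = \left(-2\right) 4 = -8$)
$v{\left(o \right)} = -8 + 5 o$ ($v{\left(o \right)} = 5 o - 8 = -8 + 5 o$)
$D{\left(x,m \right)} = 1 + 5 m$
$u{\left(q,j \right)} = 11 - q$ ($u{\left(q,j \right)} = \left(1 + 5 \cdot 2\right) - q = \left(1 + 10\right) - q = 11 - q$)
$117 + u{\left(3,10 \right)} v{\left(11 \right)} = 117 + \left(11 - 3\right) \left(-8 + 5 \cdot 11\right) = 117 + \left(11 - 3\right) \left(-8 + 55\right) = 117 + 8 \cdot 47 = 117 + 376 = 493$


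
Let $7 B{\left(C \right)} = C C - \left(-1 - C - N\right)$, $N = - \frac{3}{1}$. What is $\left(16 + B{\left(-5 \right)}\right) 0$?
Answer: $0$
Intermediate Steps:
$N = -3$ ($N = \left(-3\right) 1 = -3$)
$B{\left(C \right)} = - \frac{2}{7} + \frac{C}{7} + \frac{C^{2}}{7}$ ($B{\left(C \right)} = \frac{C C - \left(-1 + 3 - C\right)}{7} = \frac{C^{2} + \left(C - \left(-1 + 3\right)\right)}{7} = \frac{C^{2} + \left(C - 2\right)}{7} = \frac{C^{2} + \left(-2 + C\right)}{7} = \frac{-2 + C + C^{2}}{7} = - \frac{2}{7} + \frac{C}{7} + \frac{C^{2}}{7}$)
$\left(16 + B{\left(-5 \right)}\right) 0 = \left(16 + \left(- \frac{2}{7} + \frac{1}{7} \left(-5\right) + \frac{\left(-5\right)^{2}}{7}\right)\right) 0 = \left(16 - - \frac{18}{7}\right) 0 = \left(16 + \frac{18}{7}\right) 0 = \frac{130}{7} \cdot 0 = 0$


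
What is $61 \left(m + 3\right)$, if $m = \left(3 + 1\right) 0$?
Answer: $183$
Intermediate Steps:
$m = 0$ ($m = 4 \cdot 0 = 0$)
$61 \left(m + 3\right) = 61 \left(0 + 3\right) = 61 \cdot 3 = 183$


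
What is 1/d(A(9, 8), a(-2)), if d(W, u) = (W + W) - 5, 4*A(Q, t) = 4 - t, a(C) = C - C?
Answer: -⅐ ≈ -0.14286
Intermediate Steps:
a(C) = 0
A(Q, t) = 1 - t/4 (A(Q, t) = (4 - t)/4 = 1 - t/4)
d(W, u) = -5 + 2*W (d(W, u) = 2*W - 5 = -5 + 2*W)
1/d(A(9, 8), a(-2)) = 1/(-5 + 2*(1 - ¼*8)) = 1/(-5 + 2*(1 - 2)) = 1/(-5 + 2*(-1)) = 1/(-5 - 2) = 1/(-7) = -⅐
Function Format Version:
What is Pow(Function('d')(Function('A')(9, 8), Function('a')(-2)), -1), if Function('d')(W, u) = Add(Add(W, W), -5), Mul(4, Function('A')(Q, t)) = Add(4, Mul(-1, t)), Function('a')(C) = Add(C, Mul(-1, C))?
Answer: Rational(-1, 7) ≈ -0.14286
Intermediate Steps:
Function('a')(C) = 0
Function('A')(Q, t) = Add(1, Mul(Rational(-1, 4), t)) (Function('A')(Q, t) = Mul(Rational(1, 4), Add(4, Mul(-1, t))) = Add(1, Mul(Rational(-1, 4), t)))
Function('d')(W, u) = Add(-5, Mul(2, W)) (Function('d')(W, u) = Add(Mul(2, W), -5) = Add(-5, Mul(2, W)))
Pow(Function('d')(Function('A')(9, 8), Function('a')(-2)), -1) = Pow(Add(-5, Mul(2, Add(1, Mul(Rational(-1, 4), 8)))), -1) = Pow(Add(-5, Mul(2, Add(1, -2))), -1) = Pow(Add(-5, Mul(2, -1)), -1) = Pow(Add(-5, -2), -1) = Pow(-7, -1) = Rational(-1, 7)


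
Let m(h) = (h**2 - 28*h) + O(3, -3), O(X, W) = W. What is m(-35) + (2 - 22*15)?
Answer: 1874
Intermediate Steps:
m(h) = -3 + h**2 - 28*h (m(h) = (h**2 - 28*h) - 3 = -3 + h**2 - 28*h)
m(-35) + (2 - 22*15) = (-3 + (-35)**2 - 28*(-35)) + (2 - 22*15) = (-3 + 1225 + 980) + (2 - 330) = 2202 - 328 = 1874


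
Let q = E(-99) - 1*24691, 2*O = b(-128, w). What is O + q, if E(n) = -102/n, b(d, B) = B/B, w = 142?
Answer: -1629505/66 ≈ -24689.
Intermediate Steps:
b(d, B) = 1
O = ½ (O = (½)*1 = ½ ≈ 0.50000)
q = -814769/33 (q = -102/(-99) - 1*24691 = -102*(-1/99) - 24691 = 34/33 - 24691 = -814769/33 ≈ -24690.)
O + q = ½ - 814769/33 = -1629505/66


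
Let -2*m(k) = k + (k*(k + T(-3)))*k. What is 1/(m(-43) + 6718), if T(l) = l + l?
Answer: 1/52040 ≈ 1.9216e-5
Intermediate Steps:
T(l) = 2*l
m(k) = -k/2 - k²*(-6 + k)/2 (m(k) = -(k + (k*(k + 2*(-3)))*k)/2 = -(k + (k*(k - 6))*k)/2 = -(k + (k*(-6 + k))*k)/2 = -(k + k²*(-6 + k))/2 = -k/2 - k²*(-6 + k)/2)
1/(m(-43) + 6718) = 1/((½)*(-43)*(-1 - 1*(-43)² + 6*(-43)) + 6718) = 1/((½)*(-43)*(-1 - 1*1849 - 258) + 6718) = 1/((½)*(-43)*(-1 - 1849 - 258) + 6718) = 1/((½)*(-43)*(-2108) + 6718) = 1/(45322 + 6718) = 1/52040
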